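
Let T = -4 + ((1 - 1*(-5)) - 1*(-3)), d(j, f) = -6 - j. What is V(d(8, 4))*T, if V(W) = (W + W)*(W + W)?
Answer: 3920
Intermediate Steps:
T = 5 (T = -4 + ((1 + 5) + 3) = -4 + (6 + 3) = -4 + 9 = 5)
V(W) = 4*W² (V(W) = (2*W)*(2*W) = 4*W²)
V(d(8, 4))*T = (4*(-6 - 1*8)²)*5 = (4*(-6 - 8)²)*5 = (4*(-14)²)*5 = (4*196)*5 = 784*5 = 3920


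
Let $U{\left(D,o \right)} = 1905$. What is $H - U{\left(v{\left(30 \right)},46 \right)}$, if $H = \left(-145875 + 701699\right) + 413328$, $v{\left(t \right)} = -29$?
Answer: $967247$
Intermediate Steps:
$H = 969152$ ($H = 555824 + 413328 = 969152$)
$H - U{\left(v{\left(30 \right)},46 \right)} = 969152 - 1905 = 967247$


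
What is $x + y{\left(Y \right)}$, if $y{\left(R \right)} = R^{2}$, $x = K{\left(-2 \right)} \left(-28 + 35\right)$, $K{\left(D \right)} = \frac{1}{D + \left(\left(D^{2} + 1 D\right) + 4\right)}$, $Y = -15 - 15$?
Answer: $\frac{3607}{4} \approx 901.75$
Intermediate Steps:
$Y = -30$ ($Y = -15 - 15 = -30$)
$K{\left(D \right)} = \frac{1}{4 + D^{2} + 2 D}$ ($K{\left(D \right)} = \frac{1}{D + \left(\left(D^{2} + D\right) + 4\right)} = \frac{1}{D + \left(\left(D + D^{2}\right) + 4\right)} = \frac{1}{D + \left(4 + D + D^{2}\right)} = \frac{1}{4 + D^{2} + 2 D}$)
$x = \frac{7}{4}$ ($x = \frac{-28 + 35}{4 + \left(-2\right)^{2} + 2 \left(-2\right)} = \frac{1}{4 + 4 - 4} \cdot 7 = \frac{1}{4} \cdot 7 = \frac{7}{4} \approx 1.75$)
$x + y{\left(Y \right)} = \frac{7}{4} + \left(-30\right)^{2} = \frac{7}{4} + 900 = \frac{3607}{4}$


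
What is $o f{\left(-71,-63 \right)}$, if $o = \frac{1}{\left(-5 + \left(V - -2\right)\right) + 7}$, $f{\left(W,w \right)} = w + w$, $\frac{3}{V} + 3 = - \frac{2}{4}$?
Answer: $- \frac{441}{11} \approx -40.091$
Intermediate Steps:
$V = - \frac{6}{7}$ ($V = \frac{3}{-3 - \frac{2}{4}} = \frac{3}{-3 - \frac{1}{2}} = \frac{3}{- \frac{7}{2}} = 3 \left(- \frac{2}{7}\right) = - \frac{6}{7} \approx -0.85714$)
$f{\left(W,w \right)} = 2 w$
$o = \frac{7}{22}$ ($o = \frac{1}{\left(-5 - - \frac{8}{7}\right) + 7} = \frac{1}{\left(-5 + \left(- \frac{6}{7} + 2\right)\right) + 7} = \frac{1}{\left(-5 + \frac{8}{7}\right) + 7} = \frac{1}{- \frac{27}{7} + 7} = \frac{1}{\frac{22}{7}} = \frac{7}{22} \approx 0.31818$)
$o f{\left(-71,-63 \right)} = \frac{7 \cdot 2 \left(-63\right)}{22} = \frac{7}{22} \left(-126\right) = - \frac{441}{11}$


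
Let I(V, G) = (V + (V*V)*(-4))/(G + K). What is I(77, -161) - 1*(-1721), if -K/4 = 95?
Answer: 954700/541 ≈ 1764.7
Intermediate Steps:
K = -380 (K = -4*95 = -380)
I(V, G) = (V - 4*V**2)/(-380 + G) (I(V, G) = (V + (V*V)*(-4))/(G - 380) = (V + V**2*(-4))/(-380 + G) = (V - 4*V**2)/(-380 + G))
I(77, -161) - 1*(-1721) = 77*(1 - 4*77)/(-380 - 161) - 1*(-1721) = 77*(1 - 308)/(-541) + 1721 = 77*(-1/541)*(-307) + 1721 = 23639/541 + 1721 = 954700/541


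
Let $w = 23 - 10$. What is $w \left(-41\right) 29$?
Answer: $-15457$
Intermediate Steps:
$w = 13$ ($w = 23 - 10 = 13$)
$w \left(-41\right) 29 = 13 \left(-41\right) 29 = \left(-533\right) 29 = -15457$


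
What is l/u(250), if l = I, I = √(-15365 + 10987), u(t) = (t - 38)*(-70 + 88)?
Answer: I*√4378/3816 ≈ 0.017339*I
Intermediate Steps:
u(t) = -684 + 18*t (u(t) = (-38 + t)*18 = -684 + 18*t)
I = I*√4378 (I = √(-4378) = I*√4378 ≈ 66.167*I)
l = I*√4378 ≈ 66.167*I
l/u(250) = (I*√4378)/(-684 + 18*250) = (I*√4378)/(-684 + 4500) = (I*√4378)/3816 = (I*√4378)*(1/3816) = I*√4378/3816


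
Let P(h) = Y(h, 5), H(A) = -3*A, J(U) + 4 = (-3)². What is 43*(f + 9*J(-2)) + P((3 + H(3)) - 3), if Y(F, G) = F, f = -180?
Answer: -5814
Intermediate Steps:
J(U) = 5 (J(U) = -4 + (-3)² = -4 + 9 = 5)
P(h) = h
43*(f + 9*J(-2)) + P((3 + H(3)) - 3) = 43*(-180 + 9*5) + ((3 - 3*3) - 3) = 43*(-180 + 45) + ((3 - 9) - 3) = 43*(-135) + (-6 - 3) = -5805 - 9 = -5814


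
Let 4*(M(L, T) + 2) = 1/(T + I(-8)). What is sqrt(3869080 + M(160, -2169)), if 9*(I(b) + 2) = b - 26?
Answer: sqrt(11207960626379)/1702 ≈ 1967.0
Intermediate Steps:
I(b) = -44/9 + b/9 (I(b) = -2 + (b - 26)/9 = -2 + (-26 + b)/9 = -2 + (-26/9 + b/9) = -44/9 + b/9)
M(L, T) = -2 + 1/(4*(-52/9 + T)) (M(L, T) = -2 + 1/(4*(T + (-44/9 + (1/9)*(-8)))) = -2 + 1/(4*(T + (-44/9 - 8/9))) = -2 + 1/(4*(T - 52/9)) = -2 + 1/(4*(-52/9 + T)))
sqrt(3869080 + M(160, -2169)) = sqrt(3869080 + (425 - 72*(-2169))/(4*(-52 + 9*(-2169)))) = sqrt(3869080 + (425 + 156168)/(4*(-52 - 19521))) = sqrt(3869080 + (1/4)*156593/(-19573)) = sqrt(3869080 + (1/4)*(-1/19573)*156593) = sqrt(3869080 - 156593/78292) = sqrt(302917854767/78292) = sqrt(11207960626379)/1702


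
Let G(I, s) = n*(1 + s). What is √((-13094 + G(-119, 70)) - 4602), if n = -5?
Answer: I*√18051 ≈ 134.35*I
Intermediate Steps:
G(I, s) = -5 - 5*s (G(I, s) = -5*(1 + s) = -5 - 5*s)
√((-13094 + G(-119, 70)) - 4602) = √((-13094 + (-5 - 5*70)) - 4602) = √((-13094 + (-5 - 350)) - 4602) = √((-13094 - 355) - 4602) = √(-13449 - 4602) = √(-18051) = I*√18051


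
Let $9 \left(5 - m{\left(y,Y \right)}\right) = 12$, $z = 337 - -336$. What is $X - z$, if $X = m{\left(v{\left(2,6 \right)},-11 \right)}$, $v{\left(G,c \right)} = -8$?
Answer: $- \frac{2008}{3} \approx -669.33$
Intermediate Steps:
$z = 673$ ($z = 337 + 336 = 673$)
$m{\left(y,Y \right)} = \frac{11}{3}$ ($m{\left(y,Y \right)} = 5 - \frac{4}{3} = \frac{11}{3}$)
$X = \frac{11}{3} \approx 3.6667$
$X - z = \frac{11}{3} - 673 = - \frac{2008}{3}$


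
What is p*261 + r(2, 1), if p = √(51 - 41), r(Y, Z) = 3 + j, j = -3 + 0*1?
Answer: 261*√10 ≈ 825.35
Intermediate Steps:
j = -3 (j = -3 + 0 = -3)
r(Y, Z) = 0 (r(Y, Z) = 3 - 3 = 0)
p = √10 ≈ 3.1623
p*261 + r(2, 1) = √10*261 + 0 = 261*√10 + 0 = 261*√10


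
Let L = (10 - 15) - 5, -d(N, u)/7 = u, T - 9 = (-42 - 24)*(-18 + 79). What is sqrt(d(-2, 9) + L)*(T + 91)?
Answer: -3926*I*sqrt(73) ≈ -33544.0*I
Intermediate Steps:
T = -4017 (T = 9 + (-42 - 24)*(-18 + 79) = 9 - 66*61 = 9 - 4026 = -4017)
d(N, u) = -7*u
L = -10 (L = -5 - 5 = -10)
sqrt(d(-2, 9) + L)*(T + 91) = sqrt(-7*9 - 10)*(-4017 + 91) = sqrt(-63 - 10)*(-3926) = sqrt(-73)*(-3926) = (I*sqrt(73))*(-3926) = -3926*I*sqrt(73)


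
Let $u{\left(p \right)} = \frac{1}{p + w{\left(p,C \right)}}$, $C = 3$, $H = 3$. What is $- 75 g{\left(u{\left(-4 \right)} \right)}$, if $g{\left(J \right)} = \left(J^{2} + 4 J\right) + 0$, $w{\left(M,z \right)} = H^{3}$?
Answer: $- \frac{6975}{529} \approx -13.185$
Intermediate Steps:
$w{\left(M,z \right)} = 27$ ($w{\left(M,z \right)} = 3^{3} = 27$)
$u{\left(p \right)} = \frac{1}{27 + p}$ ($u{\left(p \right)} = \frac{1}{p + 27} = \frac{1}{27 + p}$)
$g{\left(J \right)} = J^{2} + 4 J$
$- 75 g{\left(u{\left(-4 \right)} \right)} = - 75 \frac{4 + \frac{1}{27 - 4}}{27 - 4} = - 75 \frac{4 + \frac{1}{23}}{23} = - 75 \cdot \frac{1}{23} \cdot \frac{93}{23} = \left(-75\right) \frac{93}{529} = - \frac{6975}{529}$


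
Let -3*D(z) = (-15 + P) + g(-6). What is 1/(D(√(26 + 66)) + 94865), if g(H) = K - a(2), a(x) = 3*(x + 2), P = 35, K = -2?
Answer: 1/94863 ≈ 1.0542e-5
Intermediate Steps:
a(x) = 6 + 3*x (a(x) = 3*(2 + x) = 6 + 3*x)
g(H) = -14 (g(H) = -2 - (6 + 3*2) = -2 - (6 + 6) = -2 - 1*12 = -2 - 12 = -14)
D(z) = -2 (D(z) = -((-15 + 35) - 14)/3 = -(20 - 14)/3 = -⅓*6 = -2)
1/(D(√(26 + 66)) + 94865) = 1/(-2 + 94865) = 1/94863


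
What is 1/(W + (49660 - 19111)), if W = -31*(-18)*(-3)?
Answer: 1/28875 ≈ 3.4632e-5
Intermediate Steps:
W = -1674 (W = 558*(-3) = -1674)
1/(W + (49660 - 19111)) = 1/(-1674 + (49660 - 19111)) = 1/(-1674 + 30549) = 1/28875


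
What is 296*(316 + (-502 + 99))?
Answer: -25752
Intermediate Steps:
296*(316 + (-502 + 99)) = 296*(316 - 403) = 296*(-87) = -25752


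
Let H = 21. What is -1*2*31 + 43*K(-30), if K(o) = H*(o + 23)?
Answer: -6383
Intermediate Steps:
K(o) = 483 + 21*o (K(o) = 21*(o + 23) = 21*(23 + o) = 483 + 21*o)
-1*2*31 + 43*K(-30) = -1*2*31 + 43*(483 + 21*(-30)) = -2*31 + 43*(483 - 630) = -62 + 43*(-147) = -62 - 6321 = -6383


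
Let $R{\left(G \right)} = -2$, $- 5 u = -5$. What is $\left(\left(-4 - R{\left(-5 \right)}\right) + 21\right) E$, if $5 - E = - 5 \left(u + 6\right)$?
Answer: $760$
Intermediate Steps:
$u = 1$ ($u = \left(- \frac{1}{5}\right) \left(-5\right) = 1$)
$E = 40$ ($E = 5 - - 5 \left(1 + 6\right) = 5 - \left(-5\right) 7 = 5 - -35 = 5 + 35 = 40$)
$\left(\left(-4 - R{\left(-5 \right)}\right) + 21\right) E = \left(\left(-4 - -2\right) + 21\right) 40 = \left(\left(-4 + 2\right) + 21\right) 40 = \left(-2 + 21\right) 40 = 19 \cdot 40 = 760$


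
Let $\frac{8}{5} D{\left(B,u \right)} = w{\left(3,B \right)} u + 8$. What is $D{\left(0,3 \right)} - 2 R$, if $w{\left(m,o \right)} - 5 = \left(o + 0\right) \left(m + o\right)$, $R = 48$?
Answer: $- \frac{653}{8} \approx -81.625$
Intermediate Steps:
$w{\left(m,o \right)} = 5 + o \left(m + o\right)$ ($w{\left(m,o \right)} = 5 + \left(o + 0\right) \left(m + o\right) = 5 + o \left(m + o\right)$)
$D{\left(B,u \right)} = 5 + \frac{5 u \left(5 + B^{2} + 3 B\right)}{8}$ ($D{\left(B,u \right)} = \frac{5 \left(\left(5 + B^{2} + 3 B\right) u + 8\right)}{8} = \frac{5 \left(u \left(5 + B^{2} + 3 B\right) + 8\right)}{8} = \frac{5 \left(8 + u \left(5 + B^{2} + 3 B\right)\right)}{8} = 5 + \frac{5 u \left(5 + B^{2} + 3 B\right)}{8}$)
$D{\left(0,3 \right)} - 2 R = \left(5 + \frac{5}{8} \cdot 3 \left(5 + 0^{2} + 3 \cdot 0\right)\right) - 96 = \left(5 + \frac{5}{8} \cdot 3 \left(5 + 0 + 0\right)\right) - 96 = \left(5 + \frac{5}{8} \cdot 3 \cdot 5\right) - 96 = \left(5 + \frac{75}{8}\right) - 96 = \frac{115}{8} - 96 = - \frac{653}{8}$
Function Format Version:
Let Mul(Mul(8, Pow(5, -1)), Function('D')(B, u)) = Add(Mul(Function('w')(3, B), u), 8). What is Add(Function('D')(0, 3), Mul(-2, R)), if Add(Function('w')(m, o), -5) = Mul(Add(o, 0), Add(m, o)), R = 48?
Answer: Rational(-653, 8) ≈ -81.625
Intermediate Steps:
Function('w')(m, o) = Add(5, Mul(o, Add(m, o))) (Function('w')(m, o) = Add(5, Mul(Add(o, 0), Add(m, o))) = Add(5, Mul(o, Add(m, o))))
Function('D')(B, u) = Add(5, Mul(Rational(5, 8), u, Add(5, Pow(B, 2), Mul(3, B)))) (Function('D')(B, u) = Mul(Rational(5, 8), Add(Mul(Add(5, Pow(B, 2), Mul(3, B)), u), 8)) = Mul(Rational(5, 8), Add(Mul(u, Add(5, Pow(B, 2), Mul(3, B))), 8)) = Mul(Rational(5, 8), Add(8, Mul(u, Add(5, Pow(B, 2), Mul(3, B))))) = Add(5, Mul(Rational(5, 8), u, Add(5, Pow(B, 2), Mul(3, B)))))
Add(Function('D')(0, 3), Mul(-2, R)) = Add(Add(5, Mul(Rational(5, 8), 3, Add(5, Pow(0, 2), Mul(3, 0)))), Mul(-2, 48)) = Add(Add(5, Mul(Rational(5, 8), 3, Add(5, 0, 0))), -96) = Add(Add(5, Mul(Rational(5, 8), 3, 5)), -96) = Add(Add(5, Rational(75, 8)), -96) = Add(Rational(115, 8), -96) = Rational(-653, 8)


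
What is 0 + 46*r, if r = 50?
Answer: 2300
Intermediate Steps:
0 + 46*r = 0 + 46*50 = 0 + 2300 = 2300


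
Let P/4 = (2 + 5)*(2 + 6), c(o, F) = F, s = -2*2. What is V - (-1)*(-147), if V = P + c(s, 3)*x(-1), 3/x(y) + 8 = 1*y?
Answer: 76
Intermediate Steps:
s = -4
x(y) = 3/(-8 + y) (x(y) = 3/(-8 + 1*y) = 3/(-8 + y))
P = 224 (P = 4*((2 + 5)*(2 + 6)) = 4*(7*8) = 4*56 = 224)
V = 223 (V = 224 + 3*(3/(-8 - 1)) = 224 + 3*(3/(-9)) = 224 + 3*(3*(-⅑)) = 224 + 3*(-⅓) = 224 - 1 = 223)
V - (-1)*(-147) = 223 - (-1)*(-147) = 223 - 1*147 = 223 - 147 = 76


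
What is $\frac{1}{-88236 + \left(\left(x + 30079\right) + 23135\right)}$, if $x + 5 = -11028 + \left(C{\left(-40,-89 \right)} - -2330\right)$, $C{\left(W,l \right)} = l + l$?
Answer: $- \frac{1}{43903} \approx -2.2777 \cdot 10^{-5}$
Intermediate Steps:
$C{\left(W,l \right)} = 2 l$
$x = -8881$ ($x = -5 + \left(-11028 + \left(2 \left(-89\right) - -2330\right)\right) = -5 + \left(-11028 + \left(-178 + 2330\right)\right) = -5 + \left(-11028 + 2152\right) = -5 - 8876 = -8881$)
$\frac{1}{-88236 + \left(\left(x + 30079\right) + 23135\right)} = \frac{1}{-88236 + \left(\left(-8881 + 30079\right) + 23135\right)} = \frac{1}{-88236 + \left(21198 + 23135\right)} = \frac{1}{-88236 + 44333} = \frac{1}{-43903} = - \frac{1}{43903}$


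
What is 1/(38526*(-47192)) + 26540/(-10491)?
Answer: -16084292686057/6357962115024 ≈ -2.5298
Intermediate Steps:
1/(38526*(-47192)) + 26540/(-10491) = (1/38526)*(-1/47192) + 26540*(-1/10491) = -1/1818118992 - 26540/10491 = -16084292686057/6357962115024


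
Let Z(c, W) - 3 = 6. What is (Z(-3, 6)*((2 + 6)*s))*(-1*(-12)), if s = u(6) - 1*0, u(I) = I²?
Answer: 31104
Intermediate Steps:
s = 36 (s = 6² - 1*0 = 36 + 0 = 36)
Z(c, W) = 9 (Z(c, W) = 3 + 6 = 9)
(Z(-3, 6)*((2 + 6)*s))*(-1*(-12)) = (9*((2 + 6)*36))*(-1*(-12)) = (9*(8*36))*12 = (9*288)*12 = 2592*12 = 31104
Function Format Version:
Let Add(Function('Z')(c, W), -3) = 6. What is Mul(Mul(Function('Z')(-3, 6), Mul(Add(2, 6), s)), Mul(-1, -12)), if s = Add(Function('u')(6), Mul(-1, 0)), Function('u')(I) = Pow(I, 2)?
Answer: 31104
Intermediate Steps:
s = 36 (s = Add(Pow(6, 2), Mul(-1, 0)) = Add(36, 0) = 36)
Function('Z')(c, W) = 9 (Function('Z')(c, W) = Add(3, 6) = 9)
Mul(Mul(Function('Z')(-3, 6), Mul(Add(2, 6), s)), Mul(-1, -12)) = Mul(Mul(9, Mul(Add(2, 6), 36)), Mul(-1, -12)) = Mul(Mul(9, Mul(8, 36)), 12) = Mul(Mul(9, 288), 12) = Mul(2592, 12) = 31104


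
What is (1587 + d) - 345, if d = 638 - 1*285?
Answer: 1595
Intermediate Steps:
d = 353 (d = 638 - 285 = 353)
(1587 + d) - 345 = (1587 + 353) - 345 = 1940 - 345 = 1595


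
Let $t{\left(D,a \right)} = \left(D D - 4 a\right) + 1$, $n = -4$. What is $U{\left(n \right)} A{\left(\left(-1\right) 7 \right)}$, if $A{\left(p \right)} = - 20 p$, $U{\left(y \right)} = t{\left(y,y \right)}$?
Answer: $4620$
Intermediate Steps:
$t{\left(D,a \right)} = 1 + D^{2} - 4 a$ ($t{\left(D,a \right)} = \left(D^{2} - 4 a\right) + 1 = 1 + D^{2} - 4 a$)
$U{\left(y \right)} = 1 + y^{2} - 4 y$
$U{\left(n \right)} A{\left(\left(-1\right) 7 \right)} = \left(1 + \left(-4\right)^{2} - -16\right) \left(- 20 \left(\left(-1\right) 7\right)\right) = \left(1 + 16 + 16\right) \left(\left(-20\right) \left(-7\right)\right) = 33 \cdot 140 = 4620$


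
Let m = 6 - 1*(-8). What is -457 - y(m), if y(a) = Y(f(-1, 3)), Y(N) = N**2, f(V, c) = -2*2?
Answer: -473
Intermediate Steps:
f(V, c) = -4
m = 14 (m = 6 + 8 = 14)
y(a) = 16 (y(a) = (-4)**2 = 16)
-457 - y(m) = -457 - 1*16 = -457 - 16 = -473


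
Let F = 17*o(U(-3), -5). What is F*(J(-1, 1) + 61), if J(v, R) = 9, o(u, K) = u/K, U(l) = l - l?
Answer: 0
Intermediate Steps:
U(l) = 0
F = 0 (F = 17*(0/(-5)) = 17*(0*(-1/5)) = 17*0 = 0)
F*(J(-1, 1) + 61) = 0*(9 + 61) = 0*70 = 0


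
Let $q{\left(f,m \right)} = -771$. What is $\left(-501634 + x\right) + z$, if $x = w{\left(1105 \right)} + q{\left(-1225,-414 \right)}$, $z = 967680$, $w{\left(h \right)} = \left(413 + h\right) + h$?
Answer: $467898$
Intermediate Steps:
$w{\left(h \right)} = 413 + 2 h$
$x = 1852$ ($x = \left(413 + 2 \cdot 1105\right) - 771 = \left(413 + 2210\right) - 771 = 2623 - 771 = 1852$)
$\left(-501634 + x\right) + z = \left(-501634 + 1852\right) + 967680 = -499782 + 967680 = 467898$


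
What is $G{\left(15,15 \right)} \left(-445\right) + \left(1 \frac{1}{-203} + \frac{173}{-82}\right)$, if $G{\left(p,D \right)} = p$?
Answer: $- \frac{111147251}{16646} \approx -6677.1$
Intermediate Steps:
$G{\left(15,15 \right)} \left(-445\right) + \left(1 \frac{1}{-203} + \frac{173}{-82}\right) = 15 \left(-445\right) + \left(1 \frac{1}{-203} + \frac{173}{-82}\right) = -6675 + \left(1 \left(- \frac{1}{203}\right) + 173 \left(- \frac{1}{82}\right)\right) = -6675 - \frac{35201}{16646} = - \frac{111147251}{16646}$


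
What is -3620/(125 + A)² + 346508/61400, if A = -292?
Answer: 2360373403/428096150 ≈ 5.5136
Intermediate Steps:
-3620/(125 + A)² + 346508/61400 = -3620/(125 - 292)² + 346508/61400 = -3620/((-167)²) + 346508*(1/61400) = -3620/27889 + 86627/15350 = 2360373403/428096150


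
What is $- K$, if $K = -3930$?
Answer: $3930$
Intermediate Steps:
$- K = \left(-1\right) \left(-3930\right) = 3930$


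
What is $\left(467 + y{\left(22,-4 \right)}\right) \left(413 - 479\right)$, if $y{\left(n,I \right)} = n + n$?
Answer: $-33726$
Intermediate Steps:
$y{\left(n,I \right)} = 2 n$
$\left(467 + y{\left(22,-4 \right)}\right) \left(413 - 479\right) = \left(467 + 2 \cdot 22\right) \left(413 - 479\right) = \left(467 + 44\right) \left(-66\right) = 511 \left(-66\right) = -33726$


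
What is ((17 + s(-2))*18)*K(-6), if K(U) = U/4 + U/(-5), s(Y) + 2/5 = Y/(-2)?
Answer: -2376/25 ≈ -95.040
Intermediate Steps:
s(Y) = -⅖ - Y/2 (s(Y) = -⅖ + Y/(-2) = -⅖ + Y*(-½) = -⅖ - Y/2)
K(U) = U/20 (K(U) = U*(¼) + U*(-⅕) = U/4 - U/5 = U/20)
((17 + s(-2))*18)*K(-6) = ((17 + (-⅖ - ½*(-2)))*18)*((1/20)*(-6)) = ((17 + (-⅖ + 1))*18)*(-3/10) = ((17 + ⅗)*18)*(-3/10) = ((88/5)*18)*(-3/10) = (1584/5)*(-3/10) = -2376/25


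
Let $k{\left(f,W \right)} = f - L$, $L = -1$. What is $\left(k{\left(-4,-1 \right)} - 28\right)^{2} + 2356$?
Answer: $3317$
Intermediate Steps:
$k{\left(f,W \right)} = 1 + f$ ($k{\left(f,W \right)} = f - -1 = f + 1 = 1 + f$)
$\left(k{\left(-4,-1 \right)} - 28\right)^{2} + 2356 = \left(\left(1 - 4\right) - 28\right)^{2} + 2356 = \left(-3 - 28\right)^{2} + 2356 = \left(-31\right)^{2} + 2356 = 961 + 2356 = 3317$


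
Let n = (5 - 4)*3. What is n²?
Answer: 9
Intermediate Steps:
n = 3 (n = 1*3 = 3)
n² = 3² = 9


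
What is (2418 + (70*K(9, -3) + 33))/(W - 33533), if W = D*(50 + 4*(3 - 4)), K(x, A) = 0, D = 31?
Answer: -2451/32107 ≈ -0.076339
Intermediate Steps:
W = 1426 (W = 31*(50 + 4*(3 - 4)) = 31*(50 + 4*(-1)) = 31*(50 - 4) = 31*46 = 1426)
(2418 + (70*K(9, -3) + 33))/(W - 33533) = (2418 + (70*0 + 33))/(1426 - 33533) = (2418 + (0 + 33))/(-32107) = (2418 + 33)*(-1/32107) = 2451*(-1/32107) = -2451/32107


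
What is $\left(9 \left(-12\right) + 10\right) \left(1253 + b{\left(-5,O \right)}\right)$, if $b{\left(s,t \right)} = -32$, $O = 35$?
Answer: $-119658$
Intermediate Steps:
$\left(9 \left(-12\right) + 10\right) \left(1253 + b{\left(-5,O \right)}\right) = \left(9 \left(-12\right) + 10\right) \left(1253 - 32\right) = \left(-108 + 10\right) 1221 = \left(-98\right) 1221 = -119658$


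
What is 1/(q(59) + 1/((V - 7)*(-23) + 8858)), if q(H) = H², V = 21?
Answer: 8536/29713817 ≈ 0.00028727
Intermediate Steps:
1/(q(59) + 1/((V - 7)*(-23) + 8858)) = 1/(59² + 1/((21 - 7)*(-23) + 8858)) = 1/(3481 + 1/(14*(-23) + 8858)) = 1/(3481 + 1/(-322 + 8858)) = 1/(3481 + 1/8536) = 1/(29713817/8536) = 8536/29713817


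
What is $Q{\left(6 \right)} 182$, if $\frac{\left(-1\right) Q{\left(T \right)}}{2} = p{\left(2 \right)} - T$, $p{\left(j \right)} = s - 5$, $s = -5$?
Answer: $5824$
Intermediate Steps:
$p{\left(j \right)} = -10$ ($p{\left(j \right)} = -5 - 5 = -10$)
$Q{\left(T \right)} = 20 + 2 T$ ($Q{\left(T \right)} = - 2 \left(-10 - T\right) = 20 + 2 T$)
$Q{\left(6 \right)} 182 = \left(20 + 2 \cdot 6\right) 182 = \left(20 + 12\right) 182 = 32 \cdot 182 = 5824$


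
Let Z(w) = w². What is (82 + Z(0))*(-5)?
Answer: -410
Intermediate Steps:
(82 + Z(0))*(-5) = (82 + 0²)*(-5) = (82 + 0)*(-5) = 82*(-5) = -410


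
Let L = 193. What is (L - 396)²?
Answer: 41209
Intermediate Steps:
(L - 396)² = (193 - 396)² = (-203)² = 41209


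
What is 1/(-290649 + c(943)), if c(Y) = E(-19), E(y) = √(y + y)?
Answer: -290649/84476841239 - I*√38/84476841239 ≈ -3.4406e-6 - 7.2972e-11*I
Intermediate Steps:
E(y) = √2*√y (E(y) = √(2*y) = √2*√y)
c(Y) = I*√38 (c(Y) = √2*√(-19) = √2*(I*√19) = I*√38)
1/(-290649 + c(943)) = 1/(-290649 + I*√38)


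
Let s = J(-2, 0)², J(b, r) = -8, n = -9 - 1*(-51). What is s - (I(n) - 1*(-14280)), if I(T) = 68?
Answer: -14284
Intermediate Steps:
n = 42 (n = -9 + 51 = 42)
s = 64 (s = (-8)² = 64)
s - (I(n) - 1*(-14280)) = 64 - (68 - 1*(-14280)) = 64 - (68 + 14280) = 64 - 1*14348 = 64 - 14348 = -14284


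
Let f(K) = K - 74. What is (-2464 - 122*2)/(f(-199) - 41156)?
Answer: 2708/41429 ≈ 0.065365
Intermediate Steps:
f(K) = -74 + K
(-2464 - 122*2)/(f(-199) - 41156) = (-2464 - 122*2)/((-74 - 199) - 41156) = (-2464 - 244)/(-273 - 41156) = -2708/(-41429) = -2708*(-1/41429) = 2708/41429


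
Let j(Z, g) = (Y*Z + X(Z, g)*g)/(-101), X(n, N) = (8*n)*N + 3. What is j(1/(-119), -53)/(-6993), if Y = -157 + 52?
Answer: -41288/84048867 ≈ -0.00049124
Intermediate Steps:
Y = -105
X(n, N) = 3 + 8*N*n (X(n, N) = 8*N*n + 3 = 3 + 8*N*n)
j(Z, g) = 105*Z/101 - g*(3 + 8*Z*g)/101 (j(Z, g) = (-105*Z + (3 + 8*g*Z)*g)/(-101) = (-105*Z + (3 + 8*Z*g)*g)*(-1/101) = (-105*Z + g*(3 + 8*Z*g))*(-1/101) = 105*Z/101 - g*(3 + 8*Z*g)/101)
j(1/(-119), -53)/(-6993) = ((105/101)/(-119) - 1/101*(-53)*(3 + 8*(-53)/(-119)))/(-6993) = ((105/101)*(-1/119) - 1/101*(-53)*(3 + 8*(-1/119)*(-53)))*(-1/6993) = (-15/1717 - 1/101*(-53)*(3 + 424/119))*(-1/6993) = (-15/1717 - 1/101*(-53)*781/119)*(-1/6993) = (-15/1717 + 41393/12019)*(-1/6993) = (41288/12019)*(-1/6993) = -41288/84048867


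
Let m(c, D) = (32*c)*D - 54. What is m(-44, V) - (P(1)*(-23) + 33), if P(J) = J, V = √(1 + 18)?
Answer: -64 - 1408*√19 ≈ -6201.3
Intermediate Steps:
V = √19 ≈ 4.3589
m(c, D) = -54 + 32*D*c (m(c, D) = 32*D*c - 54 = -54 + 32*D*c)
m(-44, V) - (P(1)*(-23) + 33) = (-54 + 32*√19*(-44)) - (1*(-23) + 33) = (-54 - 1408*√19) - (-23 + 33) = (-54 - 1408*√19) - 1*10 = (-54 - 1408*√19) - 10 = -64 - 1408*√19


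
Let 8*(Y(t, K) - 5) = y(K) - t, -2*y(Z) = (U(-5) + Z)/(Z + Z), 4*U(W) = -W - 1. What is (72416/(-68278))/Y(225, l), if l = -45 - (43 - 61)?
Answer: 15641856/341492417 ≈ 0.045804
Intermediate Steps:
U(W) = -1/4 - W/4 (U(W) = (-W - 1)/4 = (-1 - W)/4 = -1/4 - W/4)
l = -27 (l = -45 - 1*(-18) = -45 + 18 = -27)
y(Z) = -(1 + Z)/(4*Z) (y(Z) = -((-1/4 - 1/4*(-5)) + Z)/(2*(Z + Z)) = -((-1/4 + 5/4) + Z)/(2*(2*Z)) = -(1 + Z)*1/(2*Z)/2 = -(1 + Z)/(4*Z))
Y(t, K) = 5 - t/8 + (-1 - K)/(32*K) (Y(t, K) = 5 + ((-1 - K)/(4*K) - t)/8 = 5 + (-t + (-1 - K)/(4*K))/8 = 5 + (-t/8 + (-1 - K)/(32*K)) = 5 - t/8 + (-1 - K)/(32*K))
(72416/(-68278))/Y(225, l) = (72416/(-68278))/(159/32 - 1/8*225 - 1/32/(-27)) = (72416*(-1/68278))/(159/32 - 225/8 - 1/32*(-1/27)) = -36208/(34139*(159/32 - 225/8 + 1/864)) = -36208/(34139*(-10003/432)) = -36208/34139*(-432/10003) = 15641856/341492417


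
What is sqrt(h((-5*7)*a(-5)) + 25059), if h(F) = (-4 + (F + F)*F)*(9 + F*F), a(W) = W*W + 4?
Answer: sqrt(2122741549423) ≈ 1.4570e+6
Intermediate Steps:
a(W) = 4 + W**2 (a(W) = W**2 + 4 = 4 + W**2)
h(F) = (-4 + 2*F**2)*(9 + F**2) (h(F) = (-4 + (2*F)*F)*(9 + F**2) = (-4 + 2*F**2)*(9 + F**2))
sqrt(h((-5*7)*a(-5)) + 25059) = sqrt((-36 + 2*((-5*7)*(4 + (-5)**2))**4 + 14*((-5*7)*(4 + (-5)**2))**2) + 25059) = sqrt((-36 + 2*(-35*(4 + 25))**4 + 14*(-35*(4 + 25))**2) + 25059) = sqrt((-36 + 2*(-35*29)**4 + 14*(-35*29)**2) + 25059) = sqrt((-36 + 2*(-1015)**4 + 14*(-1015)**2) + 25059) = sqrt((-36 + 2*1061363550625 + 14*1030225) + 25059) = sqrt((-36 + 2122727101250 + 14423150) + 25059) = sqrt(2122741524364 + 25059) = sqrt(2122741549423)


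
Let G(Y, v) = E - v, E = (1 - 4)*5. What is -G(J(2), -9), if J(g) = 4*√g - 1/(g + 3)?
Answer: 6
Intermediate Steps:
E = -15 (E = -3*5 = -15)
J(g) = -1/(3 + g) + 4*√g (J(g) = 4*√g - 1/(3 + g) = -1/(3 + g) + 4*√g)
G(Y, v) = -15 - v
-G(J(2), -9) = -(-15 - 1*(-9)) = -(-15 + 9) = -1*(-6) = 6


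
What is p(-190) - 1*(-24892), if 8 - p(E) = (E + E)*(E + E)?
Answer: -119500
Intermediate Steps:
p(E) = 8 - 4*E² (p(E) = 8 - (E + E)*(E + E) = 8 - 2*E*2*E = 8 - 4*E²)
p(-190) - 1*(-24892) = (8 - 4*(-190)²) - 1*(-24892) = (8 - 4*36100) + 24892 = (8 - 144400) + 24892 = -144392 + 24892 = -119500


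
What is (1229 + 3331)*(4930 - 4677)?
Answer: 1153680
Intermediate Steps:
(1229 + 3331)*(4930 - 4677) = 4560*253 = 1153680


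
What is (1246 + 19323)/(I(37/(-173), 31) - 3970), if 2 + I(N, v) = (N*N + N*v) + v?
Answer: -615609601/118147251 ≈ -5.2105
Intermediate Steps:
I(N, v) = -2 + v + N² + N*v (I(N, v) = -2 + ((N*N + N*v) + v) = -2 + ((N² + N*v) + v) = -2 + (v + N² + N*v) = -2 + v + N² + N*v)
(1246 + 19323)/(I(37/(-173), 31) - 3970) = (1246 + 19323)/((-2 + 31 + (37/(-173))² + (37/(-173))*31) - 3970) = 20569/((-2 + 31 + (37*(-1/173))² + (37*(-1/173))*31) - 3970) = 20569/((-2 + 31 + (-37/173)² - 37/173*31) - 3970) = 20569/((-2 + 31 + 1369/29929 - 1147/173) - 3970) = 20569/(670879/29929 - 3970) = 20569/(-118147251/29929) = 20569*(-29929/118147251) = -615609601/118147251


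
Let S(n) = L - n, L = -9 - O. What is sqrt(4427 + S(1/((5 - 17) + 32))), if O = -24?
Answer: 3*sqrt(49355)/10 ≈ 66.648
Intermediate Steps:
L = 15 (L = -9 - 1*(-24) = -9 + 24 = 15)
S(n) = 15 - n
sqrt(4427 + S(1/((5 - 17) + 32))) = sqrt(4427 + (15 - 1/((5 - 17) + 32))) = sqrt(4427 + (15 - 1/(-12 + 32))) = sqrt(4427 + (15 - 1/20)) = sqrt(4427 + 299/20) = sqrt(88839/20) = 3*sqrt(49355)/10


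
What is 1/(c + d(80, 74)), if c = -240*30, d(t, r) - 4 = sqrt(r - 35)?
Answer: -7196/51782377 - sqrt(39)/51782377 ≈ -0.00013909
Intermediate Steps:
d(t, r) = 4 + sqrt(-35 + r) (d(t, r) = 4 + sqrt(r - 35) = 4 + sqrt(-35 + r))
c = -7200
1/(c + d(80, 74)) = 1/(-7200 + (4 + sqrt(-35 + 74))) = 1/(-7200 + (4 + sqrt(39))) = 1/(-7196 + sqrt(39))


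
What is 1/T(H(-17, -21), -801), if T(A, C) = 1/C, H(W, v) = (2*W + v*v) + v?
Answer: -801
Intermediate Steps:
H(W, v) = v + v² + 2*W (H(W, v) = (2*W + v²) + v = (v² + 2*W) + v = v + v² + 2*W)
1/T(H(-17, -21), -801) = 1/(1/(-801)) = 1/(-1/801) = -801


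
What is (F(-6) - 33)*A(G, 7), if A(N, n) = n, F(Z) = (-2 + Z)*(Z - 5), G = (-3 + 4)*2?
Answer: 385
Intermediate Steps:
G = 2 (G = 1*2 = 2)
F(Z) = (-5 + Z)*(-2 + Z) (F(Z) = (-2 + Z)*(-5 + Z) = (-5 + Z)*(-2 + Z))
(F(-6) - 33)*A(G, 7) = ((10 + (-6)² - 7*(-6)) - 33)*7 = ((10 + 36 + 42) - 33)*7 = (88 - 33)*7 = 55*7 = 385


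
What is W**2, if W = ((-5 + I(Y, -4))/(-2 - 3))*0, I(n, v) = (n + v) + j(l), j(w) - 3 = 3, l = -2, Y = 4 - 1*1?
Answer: 0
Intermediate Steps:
Y = 3 (Y = 4 - 1 = 3)
j(w) = 6 (j(w) = 3 + 3 = 6)
I(n, v) = 6 + n + v (I(n, v) = (n + v) + 6 = 6 + n + v)
W = 0 (W = ((-5 + (6 + 3 - 4))/(-2 - 3))*0 = ((-5 + 5)/(-5))*0 = (0*(-1/5))*0 = 0*0 = 0)
W**2 = 0**2 = 0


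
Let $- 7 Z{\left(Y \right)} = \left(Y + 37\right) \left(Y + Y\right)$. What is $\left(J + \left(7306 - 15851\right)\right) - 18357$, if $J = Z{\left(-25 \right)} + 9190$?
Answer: $- \frac{123384}{7} \approx -17626.0$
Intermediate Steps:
$Z{\left(Y \right)} = - \frac{2 Y \left(37 + Y\right)}{7}$ ($Z{\left(Y \right)} = - \frac{\left(Y + 37\right) \left(Y + Y\right)}{7} = - \frac{\left(37 + Y\right) 2 Y}{7} = - \frac{2 Y \left(37 + Y\right)}{7}$)
$J = \frac{64930}{7}$ ($J = \left(- \frac{2}{7}\right) \left(-25\right) \left(37 - 25\right) + 9190 = \left(- \frac{2}{7}\right) \left(-25\right) 12 + 9190 = \frac{600}{7} + 9190 = \frac{64930}{7} \approx 9275.7$)
$\left(J + \left(7306 - 15851\right)\right) - 18357 = \left(\frac{64930}{7} + \left(7306 - 15851\right)\right) - 18357 = \left(\frac{64930}{7} - 8545\right) - 18357 = \frac{5115}{7} - 18357 = - \frac{123384}{7}$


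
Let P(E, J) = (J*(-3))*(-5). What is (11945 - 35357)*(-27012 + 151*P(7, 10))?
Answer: 102123144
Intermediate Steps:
P(E, J) = 15*J (P(E, J) = -3*J*(-5) = 15*J)
(11945 - 35357)*(-27012 + 151*P(7, 10)) = (11945 - 35357)*(-27012 + 151*(15*10)) = -23412*(-27012 + 151*150) = -23412*(-27012 + 22650) = -23412*(-4362) = 102123144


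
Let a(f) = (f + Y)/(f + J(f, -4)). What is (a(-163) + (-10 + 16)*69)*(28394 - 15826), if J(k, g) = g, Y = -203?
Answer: 873526272/167 ≈ 5.2307e+6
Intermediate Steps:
a(f) = (-203 + f)/(-4 + f) (a(f) = (f - 203)/(f - 4) = (-203 + f)/(-4 + f))
(a(-163) + (-10 + 16)*69)*(28394 - 15826) = ((-203 - 163)/(-4 - 163) + (-10 + 16)*69)*(28394 - 15826) = (-366/(-167) + 6*69)*12568 = (-1/167*(-366) + 414)*12568 = (366/167 + 414)*12568 = (69504/167)*12568 = 873526272/167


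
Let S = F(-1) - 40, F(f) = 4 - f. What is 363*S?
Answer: -12705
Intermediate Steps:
S = -35 (S = (4 - 1*(-1)) - 40 = (4 + 1) - 40 = 5 - 40 = -35)
363*S = 363*(-35) = -12705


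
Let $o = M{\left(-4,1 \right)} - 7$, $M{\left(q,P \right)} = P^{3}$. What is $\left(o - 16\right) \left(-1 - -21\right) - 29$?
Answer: $-469$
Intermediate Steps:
$o = -6$ ($o = 1^{3} - 7 = 1 - 7 = -6$)
$\left(o - 16\right) \left(-1 - -21\right) - 29 = \left(-6 - 16\right) \left(-1 - -21\right) - 29 = \left(-6 - 16\right) \left(-1 + 21\right) - 29 = \left(-22\right) 20 - 29 = -440 - 29 = -469$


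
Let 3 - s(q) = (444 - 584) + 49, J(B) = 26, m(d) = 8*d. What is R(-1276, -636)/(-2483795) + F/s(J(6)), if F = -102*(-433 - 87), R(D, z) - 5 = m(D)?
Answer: 65870722941/116738365 ≈ 564.26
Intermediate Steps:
R(D, z) = 5 + 8*D
s(q) = 94 (s(q) = 3 - ((444 - 584) + 49) = 3 - (-140 + 49) = 3 - 1*(-91) = 3 + 91 = 94)
F = 53040 (F = -102*(-520) = 53040)
R(-1276, -636)/(-2483795) + F/s(J(6)) = (5 + 8*(-1276))/(-2483795) + 53040/94 = (5 - 10208)*(-1/2483795) + 53040*(1/94) = -10203*(-1/2483795) + 26520/47 = 10203/2483795 + 26520/47 = 65870722941/116738365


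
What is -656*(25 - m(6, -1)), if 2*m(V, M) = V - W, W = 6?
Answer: -16400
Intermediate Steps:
m(V, M) = -3 + V/2 (m(V, M) = (V - 1*6)/2 = (V - 6)/2 = (-6 + V)/2 = -3 + V/2)
-656*(25 - m(6, -1)) = -656*(25 - (-3 + (½)*6)) = -656*(25 - (-3 + 3)) = -656*(25 - 1*0) = -656*(25 + 0) = -656*25 = -16400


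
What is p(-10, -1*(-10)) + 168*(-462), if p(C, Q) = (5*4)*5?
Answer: -77516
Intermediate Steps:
p(C, Q) = 100 (p(C, Q) = 20*5 = 100)
p(-10, -1*(-10)) + 168*(-462) = 100 + 168*(-462) = 100 - 77616 = -77516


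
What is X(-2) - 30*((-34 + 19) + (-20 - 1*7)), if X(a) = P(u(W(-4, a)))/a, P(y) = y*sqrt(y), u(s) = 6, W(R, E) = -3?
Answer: 1260 - 3*sqrt(6) ≈ 1252.7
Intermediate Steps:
P(y) = y**(3/2)
X(a) = 6*sqrt(6)/a (X(a) = 6**(3/2)/a = (6*sqrt(6))/a = 6*sqrt(6)/a)
X(-2) - 30*((-34 + 19) + (-20 - 1*7)) = 6*sqrt(6)/(-2) - 30*((-34 + 19) + (-20 - 1*7)) = 6*sqrt(6)*(-1/2) - 30*(-15 + (-20 - 7)) = -3*sqrt(6) - 30*(-15 - 27) = -3*sqrt(6) - 30*(-42) = -3*sqrt(6) + 1260 = 1260 - 3*sqrt(6)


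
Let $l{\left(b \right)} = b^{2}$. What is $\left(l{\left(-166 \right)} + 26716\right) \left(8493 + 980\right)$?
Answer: $514118656$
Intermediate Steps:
$\left(l{\left(-166 \right)} + 26716\right) \left(8493 + 980\right) = \left(\left(-166\right)^{2} + 26716\right) \left(8493 + 980\right) = \left(27556 + 26716\right) 9473 = 54272 \cdot 9473 = 514118656$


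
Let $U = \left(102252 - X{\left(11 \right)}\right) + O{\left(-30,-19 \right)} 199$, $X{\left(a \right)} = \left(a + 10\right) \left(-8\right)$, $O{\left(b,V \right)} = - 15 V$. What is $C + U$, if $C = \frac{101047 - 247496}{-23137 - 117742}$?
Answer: $\frac{22418926114}{140879} \approx 1.5914 \cdot 10^{5}$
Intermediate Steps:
$X{\left(a \right)} = -80 - 8 a$ ($X{\left(a \right)} = \left(10 + a\right) \left(-8\right) = -80 - 8 a$)
$C = \frac{146449}{140879}$ ($C = - \frac{146449}{-140879} = \left(-146449\right) \left(- \frac{1}{140879}\right) = \frac{146449}{140879} \approx 1.0395$)
$U = 159135$ ($U = \left(102252 - \left(-80 - 88\right)\right) + \left(-15\right) \left(-19\right) 199 = \left(102252 - \left(-80 - 88\right)\right) + 285 \cdot 199 = \left(102252 - -168\right) + 56715 = \left(102252 + 168\right) + 56715 = 102420 + 56715 = 159135$)
$C + U = \frac{146449}{140879} + 159135 = \frac{22418926114}{140879}$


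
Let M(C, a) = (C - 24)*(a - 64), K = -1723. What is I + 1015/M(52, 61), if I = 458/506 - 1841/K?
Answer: -52884175/5231028 ≈ -10.110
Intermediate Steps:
M(C, a) = (-64 + a)*(-24 + C) (M(C, a) = (-24 + C)*(-64 + a) = (-64 + a)*(-24 + C))
I = 860340/435919 (I = 458/506 - 1841/(-1723) = 458*(1/506) - 1841*(-1/1723) = 229/253 + 1841/1723 = 860340/435919 ≈ 1.9736)
I + 1015/M(52, 61) = 860340/435919 + 1015/(1536 - 64*52 - 24*61 + 52*61) = 860340/435919 + 1015/(1536 - 3328 - 1464 + 3172) = 860340/435919 + 1015/(-84) = 860340/435919 + 1015*(-1/84) = 860340/435919 - 145/12 = -52884175/5231028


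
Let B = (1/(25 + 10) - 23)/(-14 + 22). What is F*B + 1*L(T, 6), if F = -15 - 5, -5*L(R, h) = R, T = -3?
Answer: 2031/35 ≈ 58.029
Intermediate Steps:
L(R, h) = -R/5
F = -20
B = -201/70 (B = (1/35 - 23)/8 = (1/35 - 23)*(1/8) = -804/35*1/8 = -201/70 ≈ -2.8714)
F*B + 1*L(T, 6) = -20*(-201/70) + 1*(-1/5*(-3)) = 402/7 + 1*(3/5) = 402/7 + 3/5 = 2031/35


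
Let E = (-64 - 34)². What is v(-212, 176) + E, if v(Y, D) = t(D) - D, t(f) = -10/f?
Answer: 829659/88 ≈ 9427.9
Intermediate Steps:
v(Y, D) = -D - 10/D (v(Y, D) = -10/D - D = -D - 10/D)
E = 9604 (E = (-98)² = 9604)
v(-212, 176) + E = (-1*176 - 10/176) + 9604 = (-176 - 10*1/176) + 9604 = (-176 - 5/88) + 9604 = -15493/88 + 9604 = 829659/88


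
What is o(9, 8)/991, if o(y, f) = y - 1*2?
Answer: 7/991 ≈ 0.0070636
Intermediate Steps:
o(y, f) = -2 + y (o(y, f) = y - 2 = -2 + y)
o(9, 8)/991 = (-2 + 9)/991 = 7*(1/991) = 7/991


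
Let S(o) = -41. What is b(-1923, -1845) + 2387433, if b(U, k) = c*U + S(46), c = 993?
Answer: 477853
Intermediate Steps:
b(U, k) = -41 + 993*U (b(U, k) = 993*U - 41 = -41 + 993*U)
b(-1923, -1845) + 2387433 = (-41 + 993*(-1923)) + 2387433 = (-41 - 1909539) + 2387433 = -1909580 + 2387433 = 477853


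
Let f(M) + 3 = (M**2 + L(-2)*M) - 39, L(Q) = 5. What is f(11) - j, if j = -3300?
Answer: 3434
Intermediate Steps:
f(M) = -42 + M**2 + 5*M (f(M) = -3 + ((M**2 + 5*M) - 39) = -3 + (-39 + M**2 + 5*M) = -42 + M**2 + 5*M)
f(11) - j = (-42 + 11**2 + 5*11) - 1*(-3300) = (-42 + 121 + 55) + 3300 = 134 + 3300 = 3434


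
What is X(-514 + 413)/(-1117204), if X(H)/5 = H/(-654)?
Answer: -505/730651416 ≈ -6.9116e-7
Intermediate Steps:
X(H) = -5*H/654 (X(H) = 5*(H/(-654)) = 5*(H*(-1/654)) = 5*(-H/654) = -5*H/654)
X(-514 + 413)/(-1117204) = -5*(-514 + 413)/654/(-1117204) = -5/654*(-101)*(-1/1117204) = (505/654)*(-1/1117204) = -505/730651416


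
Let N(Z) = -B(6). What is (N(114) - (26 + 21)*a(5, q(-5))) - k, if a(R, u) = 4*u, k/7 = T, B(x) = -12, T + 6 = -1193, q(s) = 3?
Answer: 7841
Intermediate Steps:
T = -1199 (T = -6 - 1193 = -1199)
k = -8393 (k = 7*(-1199) = -8393)
N(Z) = 12 (N(Z) = -1*(-12) = 12)
(N(114) - (26 + 21)*a(5, q(-5))) - k = (12 - (26 + 21)*4*3) - 1*(-8393) = (12 - 47*12) + 8393 = (12 - 1*564) + 8393 = (12 - 564) + 8393 = -552 + 8393 = 7841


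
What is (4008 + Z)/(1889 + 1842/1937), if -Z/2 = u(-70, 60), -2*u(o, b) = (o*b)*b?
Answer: -480360504/3660835 ≈ -131.22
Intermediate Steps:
u(o, b) = -o*b²/2 (u(o, b) = -o*b*b/2 = -b*o*b/2 = -o*b²/2)
Z = -252000 (Z = -(-1)*(-70)*60² = -(-1)*(-70)*3600 = -2*126000 = -252000)
(4008 + Z)/(1889 + 1842/1937) = (4008 - 252000)/(1889 + 1842/1937) = -247992/(1889 + 1842*(1/1937)) = -247992/(1889 + 1842/1937) = -247992/3660835/1937 = -247992*1937/3660835 = -480360504/3660835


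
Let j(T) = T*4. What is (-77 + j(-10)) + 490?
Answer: 373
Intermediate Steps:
j(T) = 4*T
(-77 + j(-10)) + 490 = (-77 + 4*(-10)) + 490 = (-77 - 40) + 490 = -117 + 490 = 373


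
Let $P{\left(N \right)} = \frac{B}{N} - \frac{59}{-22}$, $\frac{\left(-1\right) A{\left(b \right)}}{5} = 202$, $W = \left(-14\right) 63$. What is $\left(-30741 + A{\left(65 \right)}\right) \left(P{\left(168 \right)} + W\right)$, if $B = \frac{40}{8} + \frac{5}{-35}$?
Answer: $\frac{180575652493}{6468} \approx 2.7918 \cdot 10^{7}$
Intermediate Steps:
$W = -882$
$A{\left(b \right)} = -1010$ ($A{\left(b \right)} = \left(-5\right) 202 = -1010$)
$B = \frac{34}{7}$ ($B = 40 \cdot \frac{1}{8} + 5 \left(- \frac{1}{35}\right) = 5 - \frac{1}{7} = \frac{34}{7} \approx 4.8571$)
$P{\left(N \right)} = \frac{59}{22} + \frac{34}{7 N}$ ($P{\left(N \right)} = \frac{34}{7 N} - \frac{59}{-22} = \frac{34}{7 N} - - \frac{59}{22} = \frac{34}{7 N} + \frac{59}{22} = \frac{59}{22} + \frac{34}{7 N}$)
$\left(-30741 + A{\left(65 \right)}\right) \left(P{\left(168 \right)} + W\right) = \left(-30741 - 1010\right) \left(\frac{748 + 413 \cdot 168}{154 \cdot 168} - 882\right) = - 31751 \left(\frac{1}{154} \cdot \frac{1}{168} \left(748 + 69384\right) - 882\right) = - 31751 \left(\frac{1}{154} \cdot \frac{1}{168} \cdot 70132 - 882\right) = - 31751 \left(\frac{17533}{6468} - 882\right) = \left(-31751\right) \left(- \frac{5687243}{6468}\right) = \frac{180575652493}{6468}$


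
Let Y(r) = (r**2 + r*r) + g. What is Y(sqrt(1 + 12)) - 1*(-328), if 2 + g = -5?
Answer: 347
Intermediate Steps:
g = -7 (g = -2 - 5 = -7)
Y(r) = -7 + 2*r**2 (Y(r) = (r**2 + r*r) - 7 = (r**2 + r**2) - 7 = 2*r**2 - 7 = -7 + 2*r**2)
Y(sqrt(1 + 12)) - 1*(-328) = (-7 + 2*(sqrt(1 + 12))**2) - 1*(-328) = (-7 + 2*(sqrt(13))**2) + 328 = (-7 + 2*13) + 328 = (-7 + 26) + 328 = 19 + 328 = 347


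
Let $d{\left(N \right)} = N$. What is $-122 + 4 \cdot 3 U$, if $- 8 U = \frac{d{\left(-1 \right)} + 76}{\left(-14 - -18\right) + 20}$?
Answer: $- \frac{2027}{16} \approx -126.69$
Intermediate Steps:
$U = - \frac{25}{64}$ ($U = - \frac{\left(-1 + 76\right) \frac{1}{\left(-14 - -18\right) + 20}}{8} = - \frac{75 \frac{1}{\left(-14 + 18\right) + 20}}{8} = - \frac{75 \frac{1}{4 + 20}}{8} = - \frac{75 \cdot \frac{1}{24}}{8} = \left(- \frac{1}{8}\right) \frac{25}{8} = - \frac{25}{64} \approx -0.39063$)
$-122 + 4 \cdot 3 U = -122 + 4 \cdot 3 \left(- \frac{25}{64}\right) = -122 + 12 \left(- \frac{25}{64}\right) = -122 - \frac{75}{16} = - \frac{2027}{16}$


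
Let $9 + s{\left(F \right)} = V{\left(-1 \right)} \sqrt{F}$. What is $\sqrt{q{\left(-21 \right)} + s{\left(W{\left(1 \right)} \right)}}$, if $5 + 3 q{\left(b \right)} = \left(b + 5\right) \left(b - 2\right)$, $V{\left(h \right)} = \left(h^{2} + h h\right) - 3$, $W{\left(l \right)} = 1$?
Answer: $\sqrt{111} \approx 10.536$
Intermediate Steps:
$V{\left(h \right)} = -3 + 2 h^{2}$ ($V{\left(h \right)} = \left(h^{2} + h^{2}\right) - 3 = 2 h^{2} - 3 = -3 + 2 h^{2}$)
$q{\left(b \right)} = - \frac{5}{3} + \frac{\left(-2 + b\right) \left(5 + b\right)}{3}$ ($q{\left(b \right)} = - \frac{5}{3} + \frac{\left(b + 5\right) \left(b - 2\right)}{3} = - \frac{5}{3} + \frac{\left(5 + b\right) \left(-2 + b\right)}{3} = - \frac{5}{3} + \frac{\left(-2 + b\right) \left(5 + b\right)}{3}$)
$s{\left(F \right)} = -9 - \sqrt{F}$ ($s{\left(F \right)} = -9 + \left(-3 + 2 \left(-1\right)^{2}\right) \sqrt{F} = -9 + \left(-3 + 2 \cdot 1\right) \sqrt{F} = -9 + \left(-3 + 2\right) \sqrt{F} = -9 - \sqrt{F}$)
$\sqrt{q{\left(-21 \right)} + s{\left(W{\left(1 \right)} \right)}} = \sqrt{\left(-5 - 21 + \frac{\left(-21\right)^{2}}{3}\right) - \left(9 + \sqrt{1}\right)} = \sqrt{\left(-5 - 21 + \frac{1}{3} \cdot 441\right) - 10} = \sqrt{\left(-5 - 21 + 147\right) - 10} = \sqrt{121 - 10} = \sqrt{111}$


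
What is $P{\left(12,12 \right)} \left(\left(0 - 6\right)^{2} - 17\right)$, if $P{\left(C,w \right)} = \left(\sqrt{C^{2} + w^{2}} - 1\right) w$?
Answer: $-228 + 2736 \sqrt{2} \approx 3641.3$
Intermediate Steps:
$P{\left(C,w \right)} = w \left(-1 + \sqrt{C^{2} + w^{2}}\right)$ ($P{\left(C,w \right)} = \left(-1 + \sqrt{C^{2} + w^{2}}\right) w = w \left(-1 + \sqrt{C^{2} + w^{2}}\right)$)
$P{\left(12,12 \right)} \left(\left(0 - 6\right)^{2} - 17\right) = 12 \left(-1 + \sqrt{12^{2} + 12^{2}}\right) \left(\left(0 - 6\right)^{2} - 17\right) = 12 \left(-1 + \sqrt{144 + 144}\right) \left(\left(-6\right)^{2} - 17\right) = 12 \left(-1 + \sqrt{288}\right) \left(36 - 17\right) = 12 \left(-1 + 12 \sqrt{2}\right) 19 = \left(-12 + 144 \sqrt{2}\right) 19 = -228 + 2736 \sqrt{2}$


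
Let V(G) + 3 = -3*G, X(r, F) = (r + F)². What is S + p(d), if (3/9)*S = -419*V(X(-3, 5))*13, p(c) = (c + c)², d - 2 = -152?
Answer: 335115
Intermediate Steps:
d = -150 (d = 2 - 152 = -150)
p(c) = 4*c² (p(c) = (2*c)² = 4*c²)
X(r, F) = (F + r)²
V(G) = -3 - 3*G
S = 245115 (S = 3*(-419*(-3 - 3*(5 - 3)²)*13) = 3*(-419*(-3 - 3*2²)*13) = 3*(-419*(-3 - 3*4)*13) = 3*(-419*(-3 - 12)*13) = 3*(-(-6285)*13) = 3*(-419*(-195)) = 3*81705 = 245115)
S + p(d) = 245115 + 4*(-150)² = 245115 + 4*22500 = 245115 + 90000 = 335115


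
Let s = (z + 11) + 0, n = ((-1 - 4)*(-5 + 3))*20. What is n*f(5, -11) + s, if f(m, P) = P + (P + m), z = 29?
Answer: -3360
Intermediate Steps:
n = 200 (n = -5*(-2)*20 = 10*20 = 200)
f(m, P) = m + 2*P
s = 40 (s = (29 + 11) + 0 = 40 + 0 = 40)
n*f(5, -11) + s = 200*(5 + 2*(-11)) + 40 = 200*(5 - 22) + 40 = 200*(-17) + 40 = -3400 + 40 = -3360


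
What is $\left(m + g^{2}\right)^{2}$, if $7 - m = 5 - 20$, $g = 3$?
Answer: $961$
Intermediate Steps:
$m = 22$ ($m = 7 - \left(5 - 20\right) = 7 - -15 = 7 + 15 = 22$)
$\left(m + g^{2}\right)^{2} = \left(22 + 3^{2}\right)^{2} = \left(22 + 9\right)^{2} = 31^{2} = 961$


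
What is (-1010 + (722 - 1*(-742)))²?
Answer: 206116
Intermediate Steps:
(-1010 + (722 - 1*(-742)))² = (-1010 + (722 + 742))² = (-1010 + 1464)² = 454² = 206116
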